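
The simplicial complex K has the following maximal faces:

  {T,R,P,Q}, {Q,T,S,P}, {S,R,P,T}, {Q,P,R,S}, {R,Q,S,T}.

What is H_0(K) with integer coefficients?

H_0 ≅ Z.

Fix the vertex order P < Q < R < S < T and write every simplex with vertices in increasing order. Then dim K = 3 and the simplices of K are:

  0-simplices (5): P, Q, R, S, T
  1-simplices (10): PQ, PR, PS, PT, QR, QS, QT, RS, RT, ST
  2-simplices (10): PQR, PQS, PQT, PRS, PRT, PST, QRS, QRT, QST, RST
  3-simplices (5): PQRS, PQRT, PQST, PRST, QRST

Hence C_0 ≅ Z^5, C_1 ≅ Z^10, C_2 ≅ Z^10, C_3 ≅ Z^5.

Boundary ∂_1: C_1 → C_0 is given by ∂[p,q] = [q] − [p]. For instance
  ∂PQ = Q − P.
The resulting 5×10 matrix has rank 4, and its Smith normal form has invariant factors (1,1,1,1).

∂_2: C_2 → C_1 acts by ∂[p,q,r] = [q,r] − [p,r] + [p,q]. For instance
  ∂PQR = QR − PR + PQ,
  ∂RST = ST − RT + RS.
The 10×10 boundary matrix has rank 6 and Smith normal form diag(1,1,1,1,1,1).

∂_3: C_3 → C_2 sends each 3-simplex σ to the alternating sum Σ_i (−1)^i (σ with its i-th vertex removed). For instance
  ∂QRST = RST − QST + QRT − QRS,
  ∂PQRT = QRT − PRT + PQT − PQR.
This gives a 10×5 integer matrix of rank 4; reducing to Smith normal form yields diagonal entries (1,1,1,1).

Now H_k = ker ∂_k / im ∂_{k+1}, so:

  H_0: rank C_0 − rank ∂_1 = 5 − 4 = 1, and the invariant factors of ∂_1 are all 1, so H_0 ≅ Z.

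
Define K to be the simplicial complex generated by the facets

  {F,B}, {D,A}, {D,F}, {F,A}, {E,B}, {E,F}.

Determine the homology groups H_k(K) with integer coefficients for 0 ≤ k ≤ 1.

Order the vertices as A < B < D < E < F. Listing each simplex with vertices in this order, K has dimension 1 with simplices:

  0-simplices (5): A, B, D, E, F
  1-simplices (6): AD, AF, BE, BF, DF, EF

so the chain groups are C_0 ≅ Z^5, C_1 ≅ Z^6.

∂_1: C_1 → C_0 sends each edge [p,q] (with p < q) to q − p.
This gives a 5×6 integer matrix of rank 4; reducing to Smith normal form yields diagonal entries (1,1,1,1).

From H_k ≅ ker(∂_k) / im(∂_{k+1}) we obtain:

  H_0: rank C_0 − rank ∂_1 = 5 − 4 = 1, and the invariant factors of ∂_1 are all 1, so H_0 ≅ Z.
  H_1: rank ker ∂_1 − rank ∂_2 = (6 − 4) − 0 = 2, and there is no ∂_2, so H_1 ≅ Z^2.

(K is a triangulation of a wedge of 2 circles.)

H_0 = Z,  H_1 = Z^2.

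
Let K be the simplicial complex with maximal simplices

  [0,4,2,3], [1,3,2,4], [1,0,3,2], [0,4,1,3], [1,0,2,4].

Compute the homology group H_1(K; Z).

K has 5 vertices, 10 edges, 10 triangles, 5 3-simplices.
rank ∂_1 = 4, rank ∂_2 = 6 ⇒ b_1 = 10 − 4 − 6 = 0; all invariant factors of ∂_2 are 1 so no torsion. So H_1 ≅ 0.

H_1 = 0.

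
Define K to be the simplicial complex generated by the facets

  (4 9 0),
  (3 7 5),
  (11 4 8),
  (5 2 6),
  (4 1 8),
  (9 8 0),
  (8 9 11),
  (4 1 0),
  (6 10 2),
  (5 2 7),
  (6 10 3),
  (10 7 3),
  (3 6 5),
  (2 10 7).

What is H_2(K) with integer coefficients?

Take the total order 0 < 1 < 2 < 3 < 4 < 5 < 6 < 7 < 8 < 9 < 10 < 11 on the vertex set. Then K (dimension 2) consists of the simplices:

  0-simplices (12): [0], [1], [2], [3], [4], [5], [6], [7], [8], [9], [10], [11]
  1-simplices (24): (24 of them)
  2-simplices (14): [0,1,4], [0,4,9], [0,8,9], [1,4,8], [2,5,6], [2,5,7], [2,6,10], [2,7,10], [3,5,6], [3,5,7], [3,6,10], [3,7,10], [4,8,11], [8,9,11]

Hence C_0 ≅ Z^12, C_1 ≅ Z^24, C_2 ≅ Z^14.

∂_1: C_1 → C_0 sends each edge [p,q] (with p < q) to q − p.
The resulting 12×24 matrix has rank 10, and its Smith normal form has invariant factors (1,1,1,1,1,1,1,1,1,1).

The boundary map ∂_2: C_2 → C_1 maps a triangle to the signed sum of its edges. For instance
  ∂[0,1,4] = [1,4] − [0,4] + [0,1],
  ∂[2,5,6] = [5,6] − [2,6] + [2,5].
As a 24×14 matrix over Z this has rank 13, with invariant factors (1,1,1,1,1,1,1,1,1,1,1,1,1).

Computing H_k = (kernel of ∂_k) / (image of ∂_{k+1}):

  H_2: rank ker ∂_2 − rank ∂_3 = (14 − 13) − 0 = 1, and there is no ∂_3, so H_2 ≅ Z.

(K is a triangulation of the disjoint union of the cylinder S^1 x I and the 2-sphere S^2.)

H_2 = Z.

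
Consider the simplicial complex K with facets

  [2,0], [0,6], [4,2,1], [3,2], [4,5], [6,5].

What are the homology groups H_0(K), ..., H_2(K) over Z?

H_0 ≅ Z,  H_1 ≅ Z,  H_2 = 0.

Take the total order 0 < 1 < 2 < 3 < 4 < 5 < 6 on the vertex set. Then K (dimension 2) consists of the simplices:

  0-simplices (7): [0], [1], [2], [3], [4], [5], [6]
  1-simplices (8): [0,2], [0,6], [1,2], [1,4], [2,3], [2,4], [4,5], [5,6]
  2-simplices (1): [1,2,4]

giving chain groups C_0 ≅ Z^7, C_1 ≅ Z^8, C_2 ≅ Z^1.

The boundary map ∂_1: C_1 → C_0 is given by ∂[p,q] = [q] − [p].
This gives a 7×8 integer matrix of rank 6; reducing to Smith normal form yields diagonal entries (1,1,1,1,1,1).

The boundary map ∂_2: C_2 → C_1 sends each 2-simplex [p,q,r] to [q,r] − [p,r] + [p,q]. For instance
  ∂[1,2,4] = [2,4] − [1,4] + [1,2].
The 8×1 boundary matrix has rank 1 and Smith normal form diag(1).

Computing H_k = (kernel of ∂_k) / (image of ∂_{k+1}):

  H_0: rank C_0 − rank ∂_1 = 7 − 6 = 1, and the invariant factors of ∂_1 are all 1, so H_0 = Z.
  H_1: rank ker ∂_1 − rank ∂_2 = (8 − 6) − 1 = 1, and the invariant factors of ∂_2 are all 1, so H_1 = Z.
  H_2: rank ker ∂_2 − rank ∂_3 = (1 − 1) − 0 = 0, and there is no ∂_3, so H_2 = 0.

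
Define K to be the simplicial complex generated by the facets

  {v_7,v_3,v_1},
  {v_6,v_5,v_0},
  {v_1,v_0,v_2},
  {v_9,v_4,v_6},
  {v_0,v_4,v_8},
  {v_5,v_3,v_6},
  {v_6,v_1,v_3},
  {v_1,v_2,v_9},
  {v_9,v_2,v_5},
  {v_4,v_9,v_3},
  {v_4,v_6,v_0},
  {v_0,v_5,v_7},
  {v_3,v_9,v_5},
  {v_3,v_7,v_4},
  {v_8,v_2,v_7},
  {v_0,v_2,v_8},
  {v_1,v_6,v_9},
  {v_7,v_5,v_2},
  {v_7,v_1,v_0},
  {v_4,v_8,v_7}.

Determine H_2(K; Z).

H_2 ≅ 0.

K has 10 vertices, 30 edges, 20 triangles.
rank ∂_2 = 20, rank ∂_3 = 0 ⇒ b_2 = 20 − 20 − 0 = 0. So H_2 ≅ 0.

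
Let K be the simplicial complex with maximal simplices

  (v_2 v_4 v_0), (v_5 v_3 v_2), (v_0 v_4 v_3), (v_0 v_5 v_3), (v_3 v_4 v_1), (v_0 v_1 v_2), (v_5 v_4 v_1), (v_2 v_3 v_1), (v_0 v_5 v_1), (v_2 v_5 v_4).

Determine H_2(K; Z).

We work with the vertex ordering v_0 < v_1 < v_2 < v_3 < v_4 < v_5. The simplices of K, each written with vertices in increasing order, are:

  0-simplices (6): [v_0], [v_1], [v_2], [v_3], [v_4], [v_5]
  1-simplices (15): (15 of them)
  2-simplices (10): [v_0,v_1,v_2], [v_0,v_1,v_5], [v_0,v_2,v_4], [v_0,v_3,v_4], [v_0,v_3,v_5], [v_1,v_2,v_3], [v_1,v_3,v_4], [v_1,v_4,v_5], [v_2,v_3,v_5], [v_2,v_4,v_5]

so the chain groups are C_0 ≅ Z^6, C_1 ≅ Z^15, C_2 ≅ Z^10.

∂_1: C_1 → C_0 is given by ∂[p,q] = [q] − [p]. For instance
  ∂[v_0,v_2] = [v_2] − [v_0].
The resulting 6×15 matrix has rank 5, and its Smith normal form has invariant factors (1,1,1,1,1).

Boundary ∂_2: C_2 → C_1 maps a triangle to the signed sum of its edges. For instance
  ∂[v_0,v_3,v_4] = [v_3,v_4] − [v_0,v_4] + [v_0,v_3],
  ∂[v_0,v_1,v_2] = [v_1,v_2] − [v_0,v_2] + [v_0,v_1].
This gives a 15×10 integer matrix of rank 10; reducing to Smith normal form yields diagonal entries (1,1,1,1,1,1,1,1,1,2).

From H_k ≅ ker(∂_k) / im(∂_{k+1}) we obtain:

  H_2: rank ker ∂_2 − rank ∂_3 = (10 − 10) − 0 = 0, and there is no ∂_3, so H_2 ≅ 0.

(K is a triangulation of the real projective plane RP^2.)

H_2 ≅ 0.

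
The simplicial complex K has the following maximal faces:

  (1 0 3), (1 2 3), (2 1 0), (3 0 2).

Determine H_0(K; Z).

Order the vertices as 0 < 1 < 2 < 3. Listing each simplex with vertices in this order, K has dimension 2 with simplices:

  0-simplices (4): [0], [1], [2], [3]
  1-simplices (6): [0,1], [0,2], [0,3], [1,2], [1,3], [2,3]
  2-simplices (4): [0,1,2], [0,1,3], [0,2,3], [1,2,3]

Hence C_0 ≅ Z^4, C_1 ≅ Z^6, C_2 ≅ Z^4.

The boundary map ∂_1: C_1 → C_0 sends each edge [p,q] (with p < q) to q − p. For instance
  ∂[0,3] = [3] − [0].
As a 4×6 matrix over Z this has rank 3, with invariant factors (1,1,1).

The boundary map ∂_2: C_2 → C_1 sends each 2-simplex [p,q,r] to [q,r] − [p,r] + [p,q]. For instance
  ∂[1,2,3] = [2,3] − [1,3] + [1,2],
  ∂[0,1,3] = [1,3] − [0,3] + [0,1].
The resulting 6×4 matrix has rank 3, and its Smith normal form has invariant factors (1,1,1).

Now H_k = ker ∂_k / im ∂_{k+1}, so:

  H_0: rank C_0 − rank ∂_1 = 4 − 3 = 1, and the invariant factors of ∂_1 are all 1, so H_0 = Z.

H_0 = Z.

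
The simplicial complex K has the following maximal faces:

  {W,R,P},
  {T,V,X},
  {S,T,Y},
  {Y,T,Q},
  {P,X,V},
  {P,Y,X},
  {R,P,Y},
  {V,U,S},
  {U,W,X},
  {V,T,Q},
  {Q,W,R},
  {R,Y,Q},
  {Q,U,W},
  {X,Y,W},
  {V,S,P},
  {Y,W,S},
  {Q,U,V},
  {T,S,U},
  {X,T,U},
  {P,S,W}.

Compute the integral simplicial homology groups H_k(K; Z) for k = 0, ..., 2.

Order the vertices as P < Q < R < S < T < U < V < W < X < Y. Listing each simplex with vertices in this order, K has dimension 2 with simplices:

  0-simplices (10): P, Q, R, S, T, U, V, W, X, Y
  1-simplices (30): PR, PS, PV, PW, PX, PY, QR, QT, QU, QV, QW, QY, RW, RY, ST, SU, SV, SW, SY, TU, TV, TX, TY, UV, UW, UX, VX, WX, WY, XY
  2-simplices (20): PRW, PRY, PSV, PSW, PVX, PXY, QRW, QRY, QTV, QTY, QUV, QUW, STU, STY, SUV, SWY, TUX, TVX, UWX, WXY

giving chain groups C_0 ≅ Z^10, C_1 ≅ Z^30, C_2 ≅ Z^20.

Boundary ∂_1: C_1 → C_0 is given by ∂[p,q] = [q] − [p]. For instance
  ∂PR = R − P.
The 10×30 boundary matrix has rank 9 and Smith normal form diag(1,1,1,1,1,1,1,1,1).

∂_2: C_2 → C_1 maps a triangle to the signed sum of its edges. For instance
  ∂PSW = SW − PW + PS,
  ∂TUX = UX − TX + TU.
The resulting 30×20 matrix has rank 20, and its Smith normal form has invariant factors (1,1,1,1,1,1,1,1,1,1,1,1,1,1,1,1,1,1,1,2).

From H_k ≅ ker(∂_k) / im(∂_{k+1}) we obtain:

  H_0: rank C_0 − rank ∂_1 = 10 − 9 = 1, and the invariant factors of ∂_1 are all 1, so H_0 = Z.
  H_1: rank ker ∂_1 − rank ∂_2 = (30 − 9) − 20 = 1, and ∂_2 has invariant factor 2 > 1, so H_1 = Z ⊕ Z/2Z.
  H_2: rank ker ∂_2 − rank ∂_3 = (20 − 20) − 0 = 0, and there is no ∂_3, so H_2 = 0.

As a check, the Euler characteristic is 10 − 30 + 20 = 0, which agrees with 1 − 1 + 0 = 0.
(K is a triangulation of the Klein bottle.)

H_0 ≅ Z,  H_1 ≅ Z ⊕ Z/2Z,  H_2 = 0.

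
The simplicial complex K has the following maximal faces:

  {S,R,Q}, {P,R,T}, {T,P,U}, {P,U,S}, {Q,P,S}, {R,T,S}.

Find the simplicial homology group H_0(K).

H_0 = Z.

Order the vertices as P < Q < R < S < T < U. Listing each simplex with vertices in this order, K has dimension 2 with simplices:

  0-simplices (6): P, Q, R, S, T, U
  1-simplices (12): PQ, PR, PS, PT, PU, QR, QS, RS, RT, ST, SU, TU
  2-simplices (6): PQS, PRT, PSU, PTU, QRS, RST

so the chain groups are C_0 ≅ Z^6, C_1 ≅ Z^12, C_2 ≅ Z^6.

∂_1: C_1 → C_0 maps an edge to its endpoints' difference, ∂[p,q] = q − p.
This gives a 6×12 integer matrix of rank 5; reducing to Smith normal form yields diagonal entries (1,1,1,1,1).

∂_2: C_2 → C_1 maps a triangle to the signed sum of its edges. For instance
  ∂PQS = QS − PS + PQ,
  ∂PTU = TU − PU + PT.
As a 12×6 matrix over Z this has rank 6, with invariant factors (1,1,1,1,1,1).

Now H_k = ker ∂_k / im ∂_{k+1}, so:

  H_0: rank C_0 − rank ∂_1 = 6 − 5 = 1, and the invariant factors of ∂_1 are all 1, so H_0 = Z.

(K is a triangulation of the cylinder S^1 x I.)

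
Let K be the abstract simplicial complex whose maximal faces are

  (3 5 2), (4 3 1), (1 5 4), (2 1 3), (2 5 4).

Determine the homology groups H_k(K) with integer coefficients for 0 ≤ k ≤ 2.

H_0 ≅ Z,  H_1 ≅ Z,  H_2 = 0.

We work with the vertex ordering 1 < 2 < 3 < 4 < 5. The simplices of K, each written with vertices in increasing order, are:

  0-simplices (5): [1], [2], [3], [4], [5]
  1-simplices (10): [1,2], [1,3], [1,4], [1,5], [2,3], [2,4], [2,5], [3,4], [3,5], [4,5]
  2-simplices (5): [1,2,3], [1,3,4], [1,4,5], [2,3,5], [2,4,5]

giving chain groups C_0 ≅ Z^5, C_1 ≅ Z^10, C_2 ≅ Z^5.

∂_1: C_1 → C_0 is given by ∂[p,q] = [q] − [p]. For instance
  ∂[1,3] = [3] − [1].
The 5×10 boundary matrix has rank 4 and Smith normal form diag(1,1,1,1).

∂_2: C_2 → C_1 acts by ∂[p,q,r] = [q,r] − [p,r] + [p,q]. For instance
  ∂[2,4,5] = [4,5] − [2,5] + [2,4],
  ∂[2,3,5] = [3,5] − [2,5] + [2,3].
This gives a 10×5 integer matrix of rank 5; reducing to Smith normal form yields diagonal entries (1,1,1,1,1).

Now H_k = ker ∂_k / im ∂_{k+1}, so:

  H_0: rank C_0 − rank ∂_1 = 5 − 4 = 1, and the invariant factors of ∂_1 are all 1, so H_0 ≅ Z.
  H_1: rank ker ∂_1 − rank ∂_2 = (10 − 4) − 5 = 1, and the invariant factors of ∂_2 are all 1, so H_1 ≅ Z.
  H_2: rank ker ∂_2 − rank ∂_3 = (5 − 5) − 0 = 0, and there is no ∂_3, so H_2 ≅ 0.

(K is a triangulation of the Möbius band.)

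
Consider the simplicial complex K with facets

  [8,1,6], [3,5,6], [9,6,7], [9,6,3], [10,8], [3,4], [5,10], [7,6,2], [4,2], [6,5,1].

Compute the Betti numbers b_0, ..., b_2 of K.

b_0 = 1, b_1 = 2, b_2 = 0.

Fix the vertex order 1 < 2 < 3 < 4 < 5 < 6 < 7 < 8 < 9 < 10 and write every simplex with vertices in increasing order. Then dim K = 2 and the simplices of K are:

  0-simplices (10): [1], [2], [3], [4], [5], [6], [7], [8], [9], [10]
  1-simplices (17): [1,5], [1,6], [1,8], [2,4], [2,6], [2,7], [3,4], [3,5], [3,6], [3,9], [5,6], [5,10], [6,7], [6,8], [6,9], [7,9], [8,10]
  2-simplices (6): [1,5,6], [1,6,8], [2,6,7], [3,5,6], [3,6,9], [6,7,9]

so the chain groups are C_0 ≅ Z^10, C_1 ≅ Z^17, C_2 ≅ Z^6.

The boundary map ∂_1: C_1 → C_0 sends each edge [p,q] (with p < q) to q − p.
This gives a 10×17 integer matrix of rank 9; reducing to Smith normal form yields diagonal entries (1,1,1,1,1,1,1,1,1).

The boundary map ∂_2: C_2 → C_1 maps a triangle to the signed sum of its edges. For instance
  ∂[1,6,8] = [6,8] − [1,8] + [1,6],
  ∂[2,6,7] = [6,7] − [2,7] + [2,6].
This gives a 17×6 integer matrix of rank 6; reducing to Smith normal form yields diagonal entries (1,1,1,1,1,1).

From H_k ≅ ker(∂_k) / im(∂_{k+1}) we obtain:

  H_0: rank C_0 − rank ∂_1 = 10 − 9 = 1, and the invariant factors of ∂_1 are all 1, so H_0 ≅ Z.
  H_1: rank ker ∂_1 − rank ∂_2 = (17 − 9) − 6 = 2, and the invariant factors of ∂_2 are all 1, so H_1 ≅ Z^2.
  H_2: rank ker ∂_2 − rank ∂_3 = (6 − 6) − 0 = 0, and there is no ∂_3, so H_2 ≅ 0.

Hence the Betti numbers are b_0 = 1, b_1 = 2, b_2 = 0.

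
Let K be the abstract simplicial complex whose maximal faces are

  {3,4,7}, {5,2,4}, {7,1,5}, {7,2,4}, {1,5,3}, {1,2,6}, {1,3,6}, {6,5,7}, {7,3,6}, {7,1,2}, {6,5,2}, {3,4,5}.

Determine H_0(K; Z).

Take the total order 1 < 2 < 3 < 4 < 5 < 6 < 7 on the vertex set. Then K (dimension 2) consists of the simplices:

  0-simplices (7): [1], [2], [3], [4], [5], [6], [7]
  1-simplices (18): [1,2], [1,3], [1,5], [1,6], [1,7], [2,4], [2,5], [2,6], [2,7], [3,4], [3,5], [3,6], [3,7], [4,5], [4,7], [5,6], [5,7], [6,7]
  2-simplices (12): [1,2,6], [1,2,7], [1,3,5], [1,3,6], [1,5,7], [2,4,5], [2,4,7], [2,5,6], [3,4,5], [3,4,7], [3,6,7], [5,6,7]

so the chain groups are C_0 ≅ Z^7, C_1 ≅ Z^18, C_2 ≅ Z^12.

∂_1: C_1 → C_0 sends each edge [p,q] (with p < q) to q − p. For instance
  ∂[5,7] = [7] − [5].
The 7×18 boundary matrix has rank 6 and Smith normal form diag(1,1,1,1,1,1).

∂_2: C_2 → C_1 acts by ∂[p,q,r] = [q,r] − [p,r] + [p,q]. For instance
  ∂[2,5,6] = [5,6] − [2,6] + [2,5],
  ∂[1,2,7] = [2,7] − [1,7] + [1,2].
The resulting 18×12 matrix has rank 12, and its Smith normal form has invariant factors (1,1,1,1,1,1,1,1,1,1,1,2).

Now H_k = ker ∂_k / im ∂_{k+1}, so:

  H_0: rank C_0 − rank ∂_1 = 7 − 6 = 1, and the invariant factors of ∂_1 are all 1, so H_0 = Z.

H_0 ≅ Z.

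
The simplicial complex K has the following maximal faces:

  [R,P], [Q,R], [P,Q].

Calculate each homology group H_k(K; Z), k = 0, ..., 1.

H_0 ≅ Z,  H_1 ≅ Z.

Take the total order P < Q < R on the vertex set. Then K (dimension 1) consists of the simplices:

  0-simplices (3): P, Q, R
  1-simplices (3): PQ, PR, QR

so the chain groups are C_0 ≅ Z^3, C_1 ≅ Z^3.

Boundary ∂_1: C_1 → C_0 is given by ∂[p,q] = [q] − [p].
The resulting 3×3 matrix has rank 2, and its Smith normal form has invariant factors (1,1).

Reading off H_k = ker ∂_k / im ∂_{k+1}:

  H_0: rank C_0 − rank ∂_1 = 3 − 2 = 1, and the invariant factors of ∂_1 are all 1, so H_0 = Z.
  H_1: rank ker ∂_1 − rank ∂_2 = (3 − 2) − 0 = 1, and there is no ∂_2, so H_1 = Z.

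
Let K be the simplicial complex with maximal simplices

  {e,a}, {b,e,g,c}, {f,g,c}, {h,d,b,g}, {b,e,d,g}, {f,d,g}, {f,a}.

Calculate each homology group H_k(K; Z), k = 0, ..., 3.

Order the vertices as a < b < c < d < e < f < g < h. Listing each simplex with vertices in this order, K has dimension 3 with simplices:

  0-simplices (8): a, b, c, d, e, f, g, h
  1-simplices (17): ae, af, bc, bd, be, bg, bh, ce, cf, cg, de, df, dg, dh, eg, fg, gh
  2-simplices (12): bce, bcg, bde, bdg, bdh, beg, bgh, ceg, cfg, deg, dfg, dgh
  3-simplices (3): bceg, bdeg, bdgh

giving chain groups C_0 ≅ Z^8, C_1 ≅ Z^17, C_2 ≅ Z^12, C_3 ≅ Z^3.

Boundary ∂_1: C_1 → C_0 sends each edge [p,q] (with p < q) to q − p. For instance
  ∂bd = d − b.
As a 8×17 matrix over Z this has rank 7, with invariant factors (1,1,1,1,1,1,1).

The boundary map ∂_2: C_2 → C_1 sends each 2-simplex [p,q,r] to [q,r] − [p,r] + [p,q]. For instance
  ∂bdh = dh − bh + bd,
  ∂bgh = gh − bh + bg.
This gives a 17×12 integer matrix of rank 9; reducing to Smith normal form yields diagonal entries (1,1,1,1,1,1,1,1,1).

∂_3: C_3 → C_2 sends each 3-simplex σ to the alternating sum Σ_i (−1)^i (σ with its i-th vertex removed). For instance
  ∂bceg = ceg − beg + bcg − bce,
  ∂bdeg = deg − beg + bdg − bde.
This gives a 12×3 integer matrix of rank 3; reducing to Smith normal form yields diagonal entries (1,1,1).

Reading off H_k = ker ∂_k / im ∂_{k+1}:

  H_0: rank C_0 − rank ∂_1 = 8 − 7 = 1, and the invariant factors of ∂_1 are all 1, so H_0 ≅ Z.
  H_1: rank ker ∂_1 − rank ∂_2 = (17 − 7) − 9 = 1, and the invariant factors of ∂_2 are all 1, so H_1 ≅ Z.
  H_2: rank ker ∂_2 − rank ∂_3 = (12 − 9) − 3 = 0, and the invariant factors of ∂_3 are all 1, so H_2 ≅ 0.
  H_3: rank ker ∂_3 − rank ∂_4 = (3 − 3) − 0 = 0, and there is no ∂_4, so H_3 ≅ 0.

H_0 = Z,  H_1 = Z,  H_2 = 0,  H_3 = 0.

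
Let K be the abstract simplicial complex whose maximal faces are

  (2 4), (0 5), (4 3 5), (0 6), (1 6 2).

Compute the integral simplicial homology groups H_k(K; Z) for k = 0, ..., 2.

H_0 = Z,  H_1 = Z,  H_2 = 0.

Order the vertices as 0 < 1 < 2 < 3 < 4 < 5 < 6. Listing each simplex with vertices in this order, K has dimension 2 with simplices:

  0-simplices (7): [0], [1], [2], [3], [4], [5], [6]
  1-simplices (9): [0,5], [0,6], [1,2], [1,6], [2,4], [2,6], [3,4], [3,5], [4,5]
  2-simplices (2): [1,2,6], [3,4,5]

so the chain groups are C_0 ≅ Z^7, C_1 ≅ Z^9, C_2 ≅ Z^2.

The boundary map ∂_1: C_1 → C_0 is given by ∂[p,q] = [q] − [p].
This gives a 7×9 integer matrix of rank 6; reducing to Smith normal form yields diagonal entries (1,1,1,1,1,1).

The boundary map ∂_2: C_2 → C_1 sends each 2-simplex [p,q,r] to [q,r] − [p,r] + [p,q]. For instance
  ∂[3,4,5] = [4,5] − [3,5] + [3,4],
  ∂[1,2,6] = [2,6] − [1,6] + [1,2].
As a 9×2 matrix over Z this has rank 2, with invariant factors (1,1).

From H_k ≅ ker(∂_k) / im(∂_{k+1}) we obtain:

  H_0: rank C_0 − rank ∂_1 = 7 − 6 = 1, and the invariant factors of ∂_1 are all 1, so H_0 ≅ Z.
  H_1: rank ker ∂_1 − rank ∂_2 = (9 − 6) − 2 = 1, and the invariant factors of ∂_2 are all 1, so H_1 ≅ Z.
  H_2: rank ker ∂_2 − rank ∂_3 = (2 − 2) − 0 = 0, and there is no ∂_3, so H_2 ≅ 0.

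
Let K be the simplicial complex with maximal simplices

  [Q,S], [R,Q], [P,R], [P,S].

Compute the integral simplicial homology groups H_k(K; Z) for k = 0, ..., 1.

Fix the vertex order P < Q < R < S and write every simplex with vertices in increasing order. Then dim K = 1 and the simplices of K are:

  0-simplices (4): P, Q, R, S
  1-simplices (4): PR, PS, QR, QS

giving chain groups C_0 ≅ Z^4, C_1 ≅ Z^4.

∂_1: C_1 → C_0 sends each edge [p,q] (with p < q) to q − p.
This gives a 4×4 integer matrix of rank 3; reducing to Smith normal form yields diagonal entries (1,1,1).

Reading off H_k = ker ∂_k / im ∂_{k+1}:

  H_0: rank C_0 − rank ∂_1 = 4 − 3 = 1, and the invariant factors of ∂_1 are all 1, so H_0 ≅ Z.
  H_1: rank ker ∂_1 − rank ∂_2 = (4 − 3) − 0 = 1, and there is no ∂_2, so H_1 ≅ Z.

H_0 ≅ Z,  H_1 ≅ Z.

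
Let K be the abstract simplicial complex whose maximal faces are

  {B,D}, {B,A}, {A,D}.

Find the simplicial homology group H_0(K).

H_0 ≅ Z.

Order the vertices as A < B < D. Listing each simplex with vertices in this order, K has dimension 1 with simplices:

  0-simplices (3): A, B, D
  1-simplices (3): AB, AD, BD

giving chain groups C_0 ≅ Z^3, C_1 ≅ Z^3.

∂_1: C_1 → C_0 sends each edge [p,q] (with p < q) to q − p.
This gives a 3×3 integer matrix of rank 2; reducing to Smith normal form yields diagonal entries (1,1).

Reading off H_k = ker ∂_k / im ∂_{k+1}:

  H_0: rank C_0 − rank ∂_1 = 3 − 2 = 1, and the invariant factors of ∂_1 are all 1, so H_0 ≅ Z.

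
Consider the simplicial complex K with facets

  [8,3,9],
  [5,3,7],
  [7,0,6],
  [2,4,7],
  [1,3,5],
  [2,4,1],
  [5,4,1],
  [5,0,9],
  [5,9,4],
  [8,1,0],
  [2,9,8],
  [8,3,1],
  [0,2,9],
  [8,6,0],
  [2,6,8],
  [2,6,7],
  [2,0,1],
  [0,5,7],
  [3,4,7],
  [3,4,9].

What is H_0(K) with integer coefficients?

K has 10 vertices, 30 edges, 20 triangles.
rank ∂_0 = 0, rank ∂_1 = 9 ⇒ b_0 = 10 − 0 − 9 = 1; all invariant factors of ∂_1 are 1 so no torsion. So H_0 ≅ Z.

H_0 = Z.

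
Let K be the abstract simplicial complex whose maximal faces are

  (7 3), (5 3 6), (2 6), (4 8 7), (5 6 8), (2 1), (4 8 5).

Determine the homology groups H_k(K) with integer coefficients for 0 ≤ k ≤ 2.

We work with the vertex ordering 1 < 2 < 3 < 4 < 5 < 6 < 7 < 8. The simplices of K, each written with vertices in increasing order, are:

  0-simplices (8): [1], [2], [3], [4], [5], [6], [7], [8]
  1-simplices (12): [1,2], [2,6], [3,5], [3,6], [3,7], [4,5], [4,7], [4,8], [5,6], [5,8], [6,8], [7,8]
  2-simplices (4): [3,5,6], [4,5,8], [4,7,8], [5,6,8]

giving chain groups C_0 ≅ Z^8, C_1 ≅ Z^12, C_2 ≅ Z^4.

Boundary ∂_1: C_1 → C_0 is given by ∂[p,q] = [q] − [p].
As a 8×12 matrix over Z this has rank 7, with invariant factors (1,1,1,1,1,1,1).

The boundary map ∂_2: C_2 → C_1 acts by ∂[p,q,r] = [q,r] − [p,r] + [p,q]. For instance
  ∂[4,7,8] = [7,8] − [4,8] + [4,7],
  ∂[4,5,8] = [5,8] − [4,8] + [4,5].
As a 12×4 matrix over Z this has rank 4, with invariant factors (1,1,1,1).

Computing H_k = (kernel of ∂_k) / (image of ∂_{k+1}):

  H_0: rank C_0 − rank ∂_1 = 8 − 7 = 1, and the invariant factors of ∂_1 are all 1, so H_0 ≅ Z.
  H_1: rank ker ∂_1 − rank ∂_2 = (12 − 7) − 4 = 1, and the invariant factors of ∂_2 are all 1, so H_1 ≅ Z.
  H_2: rank ker ∂_2 − rank ∂_3 = (4 − 4) − 0 = 0, and there is no ∂_3, so H_2 ≅ 0.

As a check, the Euler characteristic is 8 − 12 + 4 = 0, which agrees with 1 − 1 + 0 = 0.

H_0 ≅ Z,  H_1 ≅ Z,  H_2 = 0.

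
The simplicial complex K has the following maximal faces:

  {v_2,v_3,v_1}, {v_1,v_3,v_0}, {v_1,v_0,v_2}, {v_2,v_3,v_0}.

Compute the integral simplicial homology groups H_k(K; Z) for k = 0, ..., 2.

Fix the vertex order v_0 < v_1 < v_2 < v_3 and write every simplex with vertices in increasing order. Then dim K = 2 and the simplices of K are:

  0-simplices (4): [v_0], [v_1], [v_2], [v_3]
  1-simplices (6): [v_0,v_1], [v_0,v_2], [v_0,v_3], [v_1,v_2], [v_1,v_3], [v_2,v_3]
  2-simplices (4): [v_0,v_1,v_2], [v_0,v_1,v_3], [v_0,v_2,v_3], [v_1,v_2,v_3]

Hence C_0 ≅ Z^4, C_1 ≅ Z^6, C_2 ≅ Z^4.

∂_1: C_1 → C_0 is given by ∂[p,q] = [q] − [p].
As a 4×6 matrix over Z this has rank 3, with invariant factors (1,1,1).

The boundary map ∂_2: C_2 → C_1 maps a triangle to the signed sum of its edges. For instance
  ∂[v_0,v_2,v_3] = [v_2,v_3] − [v_0,v_3] + [v_0,v_2],
  ∂[v_0,v_1,v_3] = [v_1,v_3] − [v_0,v_3] + [v_0,v_1].
As a 6×4 matrix over Z this has rank 3, with invariant factors (1,1,1).

From H_k ≅ ker(∂_k) / im(∂_{k+1}) we obtain:

  H_0: rank C_0 − rank ∂_1 = 4 − 3 = 1, and the invariant factors of ∂_1 are all 1, so H_0 = Z.
  H_1: rank ker ∂_1 − rank ∂_2 = (6 − 3) − 3 = 0, and the invariant factors of ∂_2 are all 1, so H_1 = 0.
  H_2: rank ker ∂_2 − rank ∂_3 = (4 − 3) − 0 = 1, and there is no ∂_3, so H_2 = Z.

H_0 ≅ Z,  H_1 = 0,  H_2 ≅ Z.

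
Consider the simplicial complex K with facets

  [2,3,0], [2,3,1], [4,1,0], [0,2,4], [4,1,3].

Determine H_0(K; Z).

We work with the vertex ordering 0 < 1 < 2 < 3 < 4. The simplices of K, each written with vertices in increasing order, are:

  0-simplices (5): [0], [1], [2], [3], [4]
  1-simplices (10): [0,1], [0,2], [0,3], [0,4], [1,2], [1,3], [1,4], [2,3], [2,4], [3,4]
  2-simplices (5): [0,1,4], [0,2,3], [0,2,4], [1,2,3], [1,3,4]

Hence C_0 ≅ Z^5, C_1 ≅ Z^10, C_2 ≅ Z^5.

∂_1: C_1 → C_0 is given by ∂[p,q] = [q] − [p]. For instance
  ∂[1,2] = [2] − [1].
This gives a 5×10 integer matrix of rank 4; reducing to Smith normal form yields diagonal entries (1,1,1,1).

The boundary map ∂_2: C_2 → C_1 sends each 2-simplex [p,q,r] to [q,r] − [p,r] + [p,q]. For instance
  ∂[0,1,4] = [1,4] − [0,4] + [0,1],
  ∂[0,2,3] = [2,3] − [0,3] + [0,2].
As a 10×5 matrix over Z this has rank 5, with invariant factors (1,1,1,1,1).

Now H_k = ker ∂_k / im ∂_{k+1}, so:

  H_0: rank C_0 − rank ∂_1 = 5 − 4 = 1, and the invariant factors of ∂_1 are all 1, so H_0 ≅ Z.

H_0 ≅ Z.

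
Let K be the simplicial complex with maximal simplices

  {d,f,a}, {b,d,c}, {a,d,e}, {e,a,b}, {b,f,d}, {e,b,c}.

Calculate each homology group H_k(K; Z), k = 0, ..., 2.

H_0 ≅ Z,  H_1 ≅ Z,  H_2 = 0.

Order the vertices as a < b < c < d < e < f. Listing each simplex with vertices in this order, K has dimension 2 with simplices:

  0-simplices (6): a, b, c, d, e, f
  1-simplices (12): ab, ad, ae, af, bc, bd, be, bf, cd, ce, de, df
  2-simplices (6): abe, ade, adf, bcd, bce, bdf

Hence C_0 ≅ Z^6, C_1 ≅ Z^12, C_2 ≅ Z^6.

∂_1: C_1 → C_0 is given by ∂[p,q] = [q] − [p]. For instance
  ∂af = f − a.
As a 6×12 matrix over Z this has rank 5, with invariant factors (1,1,1,1,1).

The boundary map ∂_2: C_2 → C_1 maps a triangle to the signed sum of its edges. For instance
  ∂bdf = df − bf + bd,
  ∂ade = de − ae + ad.
The 12×6 boundary matrix has rank 6 and Smith normal form diag(1,1,1,1,1,1).

From H_k ≅ ker(∂_k) / im(∂_{k+1}) we obtain:

  H_0: rank C_0 − rank ∂_1 = 6 − 5 = 1, and the invariant factors of ∂_1 are all 1, so H_0 = Z.
  H_1: rank ker ∂_1 − rank ∂_2 = (12 − 5) − 6 = 1, and the invariant factors of ∂_2 are all 1, so H_1 = Z.
  H_2: rank ker ∂_2 − rank ∂_3 = (6 − 6) − 0 = 0, and there is no ∂_3, so H_2 = 0.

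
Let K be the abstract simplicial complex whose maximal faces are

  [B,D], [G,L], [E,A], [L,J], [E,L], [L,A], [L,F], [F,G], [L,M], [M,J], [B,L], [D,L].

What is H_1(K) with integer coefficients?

H_1 ≅ Z^4.

We work with the vertex ordering A < B < D < E < F < G < J < L < M. The simplices of K, each written with vertices in increasing order, are:

  0-simplices (9): A, B, D, E, F, G, J, L, M
  1-simplices (12): AE, AL, BD, BL, DL, EL, FG, FL, GL, JL, JM, LM

Hence C_0 ≅ Z^9, C_1 ≅ Z^12.

Boundary ∂_1: C_1 → C_0 is given by ∂[p,q] = [q] − [p].
The resulting 9×12 matrix has rank 8, and its Smith normal form has invariant factors (1,1,1,1,1,1,1,1).

Reading off H_k = ker ∂_k / im ∂_{k+1}:

  H_1: rank ker ∂_1 − rank ∂_2 = (12 − 8) − 0 = 4, and there is no ∂_2, so H_1 = Z^4.

(K is a triangulation of a wedge of 4 circles.)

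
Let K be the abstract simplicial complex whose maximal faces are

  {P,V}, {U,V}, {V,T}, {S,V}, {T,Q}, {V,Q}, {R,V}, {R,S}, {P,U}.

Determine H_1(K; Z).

H_1 ≅ Z^3.

Take the total order P < Q < R < S < T < U < V on the vertex set. Then K (dimension 1) consists of the simplices:

  0-simplices (7): P, Q, R, S, T, U, V
  1-simplices (9): PU, PV, QT, QV, RS, RV, SV, TV, UV

so the chain groups are C_0 ≅ Z^7, C_1 ≅ Z^9.

The boundary map ∂_1: C_1 → C_0 sends each edge [p,q] (with p < q) to q − p.
The resulting 7×9 matrix has rank 6, and its Smith normal form has invariant factors (1,1,1,1,1,1).

From H_k ≅ ker(∂_k) / im(∂_{k+1}) we obtain:

  H_1: rank ker ∂_1 − rank ∂_2 = (9 − 6) − 0 = 3, and there is no ∂_2, so H_1 = Z^3.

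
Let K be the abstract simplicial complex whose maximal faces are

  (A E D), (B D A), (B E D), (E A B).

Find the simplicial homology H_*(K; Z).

H_0 = Z,  H_1 = 0,  H_2 = Z.

Take the total order A < B < D < E on the vertex set. Then K (dimension 2) consists of the simplices:

  0-simplices (4): A, B, D, E
  1-simplices (6): AB, AD, AE, BD, BE, DE
  2-simplices (4): ABD, ABE, ADE, BDE

giving chain groups C_0 ≅ Z^4, C_1 ≅ Z^6, C_2 ≅ Z^4.

∂_1: C_1 → C_0 maps an edge to its endpoints' difference, ∂[p,q] = q − p. For instance
  ∂AE = E − A.
This gives a 4×6 integer matrix of rank 3; reducing to Smith normal form yields diagonal entries (1,1,1).

Boundary ∂_2: C_2 → C_1 acts by ∂[p,q,r] = [q,r] − [p,r] + [p,q]. For instance
  ∂ABE = BE − AE + AB,
  ∂ABD = BD − AD + AB.
This gives a 6×4 integer matrix of rank 3; reducing to Smith normal form yields diagonal entries (1,1,1).

Computing H_k = (kernel of ∂_k) / (image of ∂_{k+1}):

  H_0: rank C_0 − rank ∂_1 = 4 − 3 = 1, and the invariant factors of ∂_1 are all 1, so H_0 ≅ Z.
  H_1: rank ker ∂_1 − rank ∂_2 = (6 − 3) − 3 = 0, and the invariant factors of ∂_2 are all 1, so H_1 ≅ 0.
  H_2: rank ker ∂_2 − rank ∂_3 = (4 − 3) − 0 = 1, and there is no ∂_3, so H_2 ≅ Z.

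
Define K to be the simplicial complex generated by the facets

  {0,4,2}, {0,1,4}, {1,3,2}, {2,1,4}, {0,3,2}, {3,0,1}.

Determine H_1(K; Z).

H_1 ≅ 0.

Order the vertices as 0 < 1 < 2 < 3 < 4. Listing each simplex with vertices in this order, K has dimension 2 with simplices:

  0-simplices (5): [0], [1], [2], [3], [4]
  1-simplices (9): [0,1], [0,2], [0,3], [0,4], [1,2], [1,3], [1,4], [2,3], [2,4]
  2-simplices (6): [0,1,3], [0,1,4], [0,2,3], [0,2,4], [1,2,3], [1,2,4]

Hence C_0 ≅ Z^5, C_1 ≅ Z^9, C_2 ≅ Z^6.

The boundary map ∂_1: C_1 → C_0 sends each edge [p,q] (with p < q) to q − p.
The 5×9 boundary matrix has rank 4 and Smith normal form diag(1,1,1,1).

The boundary map ∂_2: C_2 → C_1 sends each 2-simplex [p,q,r] to [q,r] − [p,r] + [p,q]. For instance
  ∂[0,2,3] = [2,3] − [0,3] + [0,2],
  ∂[1,2,4] = [2,4] − [1,4] + [1,2].
This gives a 9×6 integer matrix of rank 5; reducing to Smith normal form yields diagonal entries (1,1,1,1,1).

From H_k ≅ ker(∂_k) / im(∂_{k+1}) we obtain:

  H_1: rank ker ∂_1 − rank ∂_2 = (9 − 4) − 5 = 0, and the invariant factors of ∂_2 are all 1, so H_1 ≅ 0.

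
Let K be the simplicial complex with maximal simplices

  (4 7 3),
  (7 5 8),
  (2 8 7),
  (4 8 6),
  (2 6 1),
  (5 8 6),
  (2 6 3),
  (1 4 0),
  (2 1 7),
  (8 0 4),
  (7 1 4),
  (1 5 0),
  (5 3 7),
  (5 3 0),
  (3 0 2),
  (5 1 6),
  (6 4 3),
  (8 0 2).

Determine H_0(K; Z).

K has 9 vertices, 27 edges, 18 triangles.
rank ∂_0 = 0, rank ∂_1 = 8 ⇒ b_0 = 9 − 0 − 8 = 1; all invariant factors of ∂_1 are 1 so no torsion. So H_0 = Z.

H_0 ≅ Z.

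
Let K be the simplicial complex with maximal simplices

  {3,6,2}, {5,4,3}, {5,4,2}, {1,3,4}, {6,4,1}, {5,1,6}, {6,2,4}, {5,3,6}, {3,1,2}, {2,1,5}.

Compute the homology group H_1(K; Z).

H_1 = Z/2Z.

Fix the vertex order 1 < 2 < 3 < 4 < 5 < 6 and write every simplex with vertices in increasing order. Then dim K = 2 and the simplices of K are:

  0-simplices (6): [1], [2], [3], [4], [5], [6]
  1-simplices (15): [1,2], [1,3], [1,4], [1,5], [1,6], [2,3], [2,4], [2,5], [2,6], [3,4], [3,5], [3,6], [4,5], [4,6], [5,6]
  2-simplices (10): [1,2,3], [1,2,5], [1,3,4], [1,4,6], [1,5,6], [2,3,6], [2,4,5], [2,4,6], [3,4,5], [3,5,6]

giving chain groups C_0 ≅ Z^6, C_1 ≅ Z^15, C_2 ≅ Z^10.

The boundary map ∂_1: C_1 → C_0 maps an edge to its endpoints' difference, ∂[p,q] = q − p. For instance
  ∂[1,4] = [4] − [1].
As a 6×15 matrix over Z this has rank 5, with invariant factors (1,1,1,1,1).

The boundary map ∂_2: C_2 → C_1 acts by ∂[p,q,r] = [q,r] − [p,r] + [p,q]. For instance
  ∂[1,4,6] = [4,6] − [1,6] + [1,4],
  ∂[1,2,5] = [2,5] − [1,5] + [1,2].
The 15×10 boundary matrix has rank 10 and Smith normal form diag(1,1,1,1,1,1,1,1,1,2).

Computing H_k = (kernel of ∂_k) / (image of ∂_{k+1}):

  H_1: rank ker ∂_1 − rank ∂_2 = (15 − 5) − 10 = 0, and ∂_2 has invariant factor 2 > 1, so H_1 ≅ Z/2Z.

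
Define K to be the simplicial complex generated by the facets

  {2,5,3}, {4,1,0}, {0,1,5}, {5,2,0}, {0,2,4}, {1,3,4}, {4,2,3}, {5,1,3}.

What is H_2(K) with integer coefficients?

H_2 ≅ Z.

We work with the vertex ordering 0 < 1 < 2 < 3 < 4 < 5. The simplices of K, each written with vertices in increasing order, are:

  0-simplices (6): [0], [1], [2], [3], [4], [5]
  1-simplices (12): [0,1], [0,2], [0,4], [0,5], [1,3], [1,4], [1,5], [2,3], [2,4], [2,5], [3,4], [3,5]
  2-simplices (8): [0,1,4], [0,1,5], [0,2,4], [0,2,5], [1,3,4], [1,3,5], [2,3,4], [2,3,5]

so the chain groups are C_0 ≅ Z^6, C_1 ≅ Z^12, C_2 ≅ Z^8.

∂_1: C_1 → C_0 maps an edge to its endpoints' difference, ∂[p,q] = q − p. For instance
  ∂[1,3] = [3] − [1].
As a 6×12 matrix over Z this has rank 5, with invariant factors (1,1,1,1,1).

The boundary map ∂_2: C_2 → C_1 sends each 2-simplex [p,q,r] to [q,r] − [p,r] + [p,q]. For instance
  ∂[0,1,5] = [1,5] − [0,5] + [0,1],
  ∂[2,3,5] = [3,5] − [2,5] + [2,3].
The resulting 12×8 matrix has rank 7, and its Smith normal form has invariant factors (1,1,1,1,1,1,1).

Reading off H_k = ker ∂_k / im ∂_{k+1}:

  H_2: rank ker ∂_2 − rank ∂_3 = (8 − 7) − 0 = 1, and there is no ∂_3, so H_2 ≅ Z.

(K is a triangulation of the 2-sphere S^2.)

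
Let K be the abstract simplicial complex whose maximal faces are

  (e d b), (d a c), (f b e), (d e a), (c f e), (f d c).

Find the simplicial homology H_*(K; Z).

H_0 ≅ Z,  H_1 ≅ Z,  H_2 = 0.

Order the vertices as a < b < c < d < e < f. Listing each simplex with vertices in this order, K has dimension 2 with simplices:

  0-simplices (6): a, b, c, d, e, f
  1-simplices (12): ac, ad, ae, bd, be, bf, cd, ce, cf, de, df, ef
  2-simplices (6): acd, ade, bde, bef, cdf, cef

Hence C_0 ≅ Z^6, C_1 ≅ Z^12, C_2 ≅ Z^6.

The boundary map ∂_1: C_1 → C_0 maps an edge to its endpoints' difference, ∂[p,q] = q − p.
The 6×12 boundary matrix has rank 5 and Smith normal form diag(1,1,1,1,1).

The boundary map ∂_2: C_2 → C_1 sends each 2-simplex [p,q,r] to [q,r] − [p,r] + [p,q]. For instance
  ∂ade = de − ae + ad,
  ∂acd = cd − ad + ac.
This gives a 12×6 integer matrix of rank 6; reducing to Smith normal form yields diagonal entries (1,1,1,1,1,1).

From H_k ≅ ker(∂_k) / im(∂_{k+1}) we obtain:

  H_0: rank C_0 − rank ∂_1 = 6 − 5 = 1, and the invariant factors of ∂_1 are all 1, so H_0 ≅ Z.
  H_1: rank ker ∂_1 − rank ∂_2 = (12 − 5) − 6 = 1, and the invariant factors of ∂_2 are all 1, so H_1 ≅ Z.
  H_2: rank ker ∂_2 − rank ∂_3 = (6 − 6) − 0 = 0, and there is no ∂_3, so H_2 ≅ 0.

As a check, the Euler characteristic is 6 − 12 + 6 = 0, which agrees with 1 − 1 + 0 = 0.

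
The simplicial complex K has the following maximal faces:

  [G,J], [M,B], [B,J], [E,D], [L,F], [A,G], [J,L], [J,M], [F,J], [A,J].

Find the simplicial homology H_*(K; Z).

H_0 ≅ Z^2,  H_1 ≅ Z^3.

We work with the vertex ordering A < B < D < E < F < G < J < L < M. The simplices of K, each written with vertices in increasing order, are:

  0-simplices (9): A, B, D, E, F, G, J, L, M
  1-simplices (10): AG, AJ, BJ, BM, DE, FJ, FL, GJ, JL, JM

Hence C_0 ≅ Z^9, C_1 ≅ Z^10.

The boundary map ∂_1: C_1 → C_0 sends each edge [p,q] (with p < q) to q − p. For instance
  ∂AJ = J − A.
This gives a 9×10 integer matrix of rank 7; reducing to Smith normal form yields diagonal entries (1,1,1,1,1,1,1).

Computing H_k = (kernel of ∂_k) / (image of ∂_{k+1}):

  H_0: rank C_0 − rank ∂_1 = 9 − 7 = 2, and the invariant factors of ∂_1 are all 1, so H_0 ≅ Z^2.
  H_1: rank ker ∂_1 − rank ∂_2 = (10 − 7) − 0 = 3, and there is no ∂_2, so H_1 ≅ Z^3.

(K is a triangulation of the disjoint union of the 1-simplex and a wedge of 3 circles.)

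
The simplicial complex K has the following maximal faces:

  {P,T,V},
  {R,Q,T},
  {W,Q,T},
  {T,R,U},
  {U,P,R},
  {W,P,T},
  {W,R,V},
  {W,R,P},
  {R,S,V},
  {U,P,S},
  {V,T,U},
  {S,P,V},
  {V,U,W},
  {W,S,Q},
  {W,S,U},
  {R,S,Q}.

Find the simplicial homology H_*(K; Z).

H_0 = Z,  H_1 = Z^2,  H_2 = Z.

We work with the vertex ordering P < Q < R < S < T < U < V < W. The simplices of K, each written with vertices in increasing order, are:

  0-simplices (8): P, Q, R, S, T, U, V, W
  1-simplices (24): PR, PS, PT, PU, PV, PW, QR, QS, QT, QW, RS, RT, RU, RV, RW, SU, SV, SW, TU, TV, TW, UV, UW, VW
  2-simplices (16): PRU, PRW, PSU, PSV, PTV, PTW, QRS, QRT, QSW, QTW, RSV, RTU, RVW, SUW, TUV, UVW

giving chain groups C_0 ≅ Z^8, C_1 ≅ Z^24, C_2 ≅ Z^16.

∂_1: C_1 → C_0 sends each edge [p,q] (with p < q) to q − p.
This gives a 8×24 integer matrix of rank 7; reducing to Smith normal form yields diagonal entries (1,1,1,1,1,1,1).

Boundary ∂_2: C_2 → C_1 sends each 2-simplex [p,q,r] to [q,r] − [p,r] + [p,q]. For instance
  ∂QSW = SW − QW + QS,
  ∂QRS = RS − QS + QR.
This gives a 24×16 integer matrix of rank 15; reducing to Smith normal form yields diagonal entries (1,1,1,1,1,1,1,1,1,1,1,1,1,1,1).

From H_k ≅ ker(∂_k) / im(∂_{k+1}) we obtain:

  H_0: rank C_0 − rank ∂_1 = 8 − 7 = 1, and the invariant factors of ∂_1 are all 1, so H_0 ≅ Z.
  H_1: rank ker ∂_1 − rank ∂_2 = (24 − 7) − 15 = 2, and the invariant factors of ∂_2 are all 1, so H_1 ≅ Z^2.
  H_2: rank ker ∂_2 − rank ∂_3 = (16 − 15) − 0 = 1, and there is no ∂_3, so H_2 ≅ Z.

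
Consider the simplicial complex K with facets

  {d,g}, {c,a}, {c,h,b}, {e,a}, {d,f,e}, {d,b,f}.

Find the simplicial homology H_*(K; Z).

H_0 = Z,  H_1 = Z,  H_2 = 0.

We work with the vertex ordering a < b < c < d < e < f < g < h. The simplices of K, each written with vertices in increasing order, are:

  0-simplices (8): a, b, c, d, e, f, g, h
  1-simplices (11): ac, ae, bc, bd, bf, bh, ch, de, df, dg, ef
  2-simplices (3): bch, bdf, def

Hence C_0 ≅ Z^8, C_1 ≅ Z^11, C_2 ≅ Z^3.

The boundary map ∂_1: C_1 → C_0 is given by ∂[p,q] = [q] − [p]. For instance
  ∂de = e − d.
As a 8×11 matrix over Z this has rank 7, with invariant factors (1,1,1,1,1,1,1).

The boundary map ∂_2: C_2 → C_1 maps a triangle to the signed sum of its edges. For instance
  ∂bdf = df − bf + bd,
  ∂def = ef − df + de.
The 11×3 boundary matrix has rank 3 and Smith normal form diag(1,1,1).

From H_k ≅ ker(∂_k) / im(∂_{k+1}) we obtain:

  H_0: rank C_0 − rank ∂_1 = 8 − 7 = 1, and the invariant factors of ∂_1 are all 1, so H_0 = Z.
  H_1: rank ker ∂_1 − rank ∂_2 = (11 − 7) − 3 = 1, and the invariant factors of ∂_2 are all 1, so H_1 = Z.
  H_2: rank ker ∂_2 − rank ∂_3 = (3 − 3) − 0 = 0, and there is no ∂_3, so H_2 = 0.

As a check, the Euler characteristic is 8 − 11 + 3 = 0, which agrees with 1 − 1 + 0 = 0.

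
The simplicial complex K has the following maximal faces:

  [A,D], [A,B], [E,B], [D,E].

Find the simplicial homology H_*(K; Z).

Order the vertices as A < B < D < E. Listing each simplex with vertices in this order, K has dimension 1 with simplices:

  0-simplices (4): A, B, D, E
  1-simplices (4): AB, AD, BE, DE

Hence C_0 ≅ Z^4, C_1 ≅ Z^4.

∂_1: C_1 → C_0 maps an edge to its endpoints' difference, ∂[p,q] = q − p. For instance
  ∂BE = E − B.
The 4×4 boundary matrix has rank 3 and Smith normal form diag(1,1,1).

From H_k ≅ ker(∂_k) / im(∂_{k+1}) we obtain:

  H_0: rank C_0 − rank ∂_1 = 4 − 3 = 1, and the invariant factors of ∂_1 are all 1, so H_0 = Z.
  H_1: rank ker ∂_1 − rank ∂_2 = (4 − 3) − 0 = 1, and there is no ∂_2, so H_1 = Z.

H_0 ≅ Z,  H_1 ≅ Z.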